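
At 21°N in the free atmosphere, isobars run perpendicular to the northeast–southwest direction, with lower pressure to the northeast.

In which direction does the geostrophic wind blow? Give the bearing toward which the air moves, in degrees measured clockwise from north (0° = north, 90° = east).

135°

The pressure-gradient force points toward the northeast (bearing 045°).
Geostrophic balance: in the Northern Hemisphere the Coriolis force deflects motion to the right, so the geostrophic wind blows 90° to the right of the pressure-gradient force (low pressure on the left).
Rotating 045° by 90° clockwise gives 135° — the wind blows toward the southeast.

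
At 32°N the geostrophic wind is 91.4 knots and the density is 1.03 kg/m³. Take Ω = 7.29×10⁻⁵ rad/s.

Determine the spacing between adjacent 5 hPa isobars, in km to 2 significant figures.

130 km

Coriolis parameter at 32°N:
f = 2Ω sin φ = 2 × 7.29×10⁻⁵ × sin 32° = 7.73×10⁻⁵ s⁻¹
Wind speed in SI: 91.4 knots = 47.0 m/s
Geostrophic balance rearranged: |∂P/∂n| = f ρ V_g
|∂P/∂n| = 7.73×10⁻⁵ × 1.03 × 47.0 = 3.74×10⁻³ Pa/m
Isobar spacing: Δn = ΔP/|∂P/∂n| = 500 Pa / 3.74×10⁻³ Pa/m = 133623 m ≈ 130 km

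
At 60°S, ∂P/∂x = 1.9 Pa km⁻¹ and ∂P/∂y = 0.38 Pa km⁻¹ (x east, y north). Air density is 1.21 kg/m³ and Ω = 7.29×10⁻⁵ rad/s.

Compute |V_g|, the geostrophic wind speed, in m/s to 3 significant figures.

12.7 m/s

Coriolis parameter at 60°S:
f = 2Ω sin φ = 2 × 7.29×10⁻⁵ × sin 60° = 1.26×10⁻⁴ s⁻¹
In the Southern Hemisphere f is negative: f = −1.26×10⁻⁴ s⁻¹.
Component geostrophic relations (x east, y north):
u_g = −(1/(fρ)) ∂P/∂y,  v_g = (1/(fρ)) ∂P/∂x
u_g = −(0.38×10⁻³)/(−1.26×10⁻⁴ × 1.21) = 2.49 m/s;  v_g = (1.9×10⁻³)/(−1.26×10⁻⁴ × 1.21) = −12.4 m/s
|V_g| = √(u_g² + v_g²) = 12.7 m/s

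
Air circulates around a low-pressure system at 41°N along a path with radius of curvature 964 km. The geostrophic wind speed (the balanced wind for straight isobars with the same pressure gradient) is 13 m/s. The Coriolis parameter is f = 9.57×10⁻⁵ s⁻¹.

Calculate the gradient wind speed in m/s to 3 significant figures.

Around a low, centrifugal force acts outward with Coriolis, so pressure-gradient force balances both:
(1/ρ)|∂P/∂n| = fV + V²/R  →  V² + fR·V − fR·V_g = 0
With fR = 9.57×10⁻⁵ × 964×10³ m = 92.3 m/s:
V = [−fR + √((fR)² + 4 fR V_g)]/2 = [−92.3 + √(92.3² + 4×92.3×13)]/2 = 11.6 m/s
Subgeostrophic (V < V_g = 13 m/s), as expected around a low.

11.6 m/s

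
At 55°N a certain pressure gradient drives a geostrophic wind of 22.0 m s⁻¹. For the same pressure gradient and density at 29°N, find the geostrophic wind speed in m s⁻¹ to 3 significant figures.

37.2 m s⁻¹

With the same pressure gradient and density, V_g ∝ 1/f ∝ 1/sin φ.
V₂ = V₁ · sin φ₁ / sin φ₂ = 22.0 × sin 55° / sin 29°
V₂ = 22.0 × 0.8192/0.4848 = 37.2 m s⁻¹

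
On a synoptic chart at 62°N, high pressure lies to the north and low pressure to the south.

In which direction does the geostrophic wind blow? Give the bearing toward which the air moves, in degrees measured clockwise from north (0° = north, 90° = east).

The pressure-gradient force points toward the south (bearing 180°).
Geostrophic balance: in the Northern Hemisphere the Coriolis force deflects motion to the right, so the geostrophic wind blows 90° to the right of the pressure-gradient force (low pressure on the left).
Rotating 180° by 90° clockwise gives 270° — the wind blows toward the west.

270°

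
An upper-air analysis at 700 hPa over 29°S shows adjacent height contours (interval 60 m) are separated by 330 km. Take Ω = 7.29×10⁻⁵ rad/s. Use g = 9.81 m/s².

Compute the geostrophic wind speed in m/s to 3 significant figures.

25.2 m/s

Coriolis parameter at 29°S:
f = 2Ω sin φ = 2 × 7.29×10⁻⁵ × sin 29° = 7.07×10⁻⁵ s⁻¹
Height gradient: |∂Z/∂n| = 60 m / 330000 m = 1.82×10⁻⁴
On a pressure surface, geostrophic balance gives V_g = (g/f)|∂Z/∂n|:
V_g = 9.81 × 1.82×10⁻⁴ / 7.07×10⁻⁵ = 25.2 m/s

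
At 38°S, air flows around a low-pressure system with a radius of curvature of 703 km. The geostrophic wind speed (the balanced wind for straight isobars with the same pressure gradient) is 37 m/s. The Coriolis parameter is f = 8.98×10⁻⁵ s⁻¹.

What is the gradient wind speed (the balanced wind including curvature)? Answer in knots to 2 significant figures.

51 knots

Around a low, centrifugal force acts outward with Coriolis, so pressure-gradient force balances both:
(1/ρ)|∂P/∂n| = fV + V²/R  →  V² + fR·V − fR·V_g = 0
With fR = 8.98×10⁻⁵ × 703×10³ m = 63.1 m/s:
V = [−fR + √((fR)² + 4 fR V_g)]/2 = [−63.1 + √(63.1² + 4×63.1×37)]/2 = 26.2 m/s
Subgeostrophic (V < V_g = 37 m/s), as expected around a low.
Converting: 26.2 m/s × 1.944 = 51 knots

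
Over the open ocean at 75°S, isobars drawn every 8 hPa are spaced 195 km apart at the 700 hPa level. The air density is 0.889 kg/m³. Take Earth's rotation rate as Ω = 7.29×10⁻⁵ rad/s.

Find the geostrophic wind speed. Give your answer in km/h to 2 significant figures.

Coriolis parameter at 75°S:
f = 2Ω sin φ = 2 × 7.29×10⁻⁵ × sin 75° = 1.41×10⁻⁴ s⁻¹
Pressure gradient: |∂P/∂n| = 800 Pa / 195000 m = 4.10×10⁻³ Pa/m
Geostrophic balance (pressure-gradient force = Coriolis force):
V_g = (1/(fρ)) |∂P/∂n| = 4.10×10⁻³ / (1.41×10⁻⁴ × 0.889) = 32.8 m/s
Converting: 32.8 m/s × 3.6 = 120 km/h

120 km/h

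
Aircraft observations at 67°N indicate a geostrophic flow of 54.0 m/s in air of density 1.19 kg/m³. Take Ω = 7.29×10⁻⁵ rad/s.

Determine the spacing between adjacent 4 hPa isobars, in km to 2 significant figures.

Coriolis parameter at 67°N:
f = 2Ω sin φ = 2 × 7.29×10⁻⁵ × sin 67° = 1.34×10⁻⁴ s⁻¹
Geostrophic balance rearranged: |∂P/∂n| = f ρ V_g
|∂P/∂n| = 1.34×10⁻⁴ × 1.19 × 54.0 = 8.62×10⁻³ Pa/m
Isobar spacing: Δn = ΔP/|∂P/∂n| = 400 Pa / 8.62×10⁻³ Pa/m = 46381 m ≈ 46 km

46 km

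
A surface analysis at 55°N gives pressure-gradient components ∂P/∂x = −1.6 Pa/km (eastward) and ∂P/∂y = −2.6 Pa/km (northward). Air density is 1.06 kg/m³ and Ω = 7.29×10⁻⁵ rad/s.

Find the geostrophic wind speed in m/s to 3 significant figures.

24.1 m/s

Coriolis parameter at 55°N:
f = 2Ω sin φ = 2 × 7.29×10⁻⁵ × sin 55° = 1.19×10⁻⁴ s⁻¹
Component geostrophic relations (x east, y north):
u_g = −(1/(fρ)) ∂P/∂y,  v_g = (1/(fρ)) ∂P/∂x
u_g = −(−2.6×10⁻³)/(1.19×10⁻⁴ × 1.06) = 20.5 m/s;  v_g = (−1.6×10⁻³)/(1.19×10⁻⁴ × 1.06) = −12.6 m/s
|V_g| = √(u_g² + v_g²) = 24.1 m/s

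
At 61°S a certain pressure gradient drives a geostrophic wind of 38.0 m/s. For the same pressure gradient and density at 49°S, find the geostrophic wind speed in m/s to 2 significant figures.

44 m/s

With the same pressure gradient and density, V_g ∝ 1/f ∝ 1/sin φ.
V₂ = V₁ · sin φ₁ / sin φ₂ = 38.0 × sin 61° / sin 49°
V₂ = 38.0 × 0.8746/0.7547 = 44 m/s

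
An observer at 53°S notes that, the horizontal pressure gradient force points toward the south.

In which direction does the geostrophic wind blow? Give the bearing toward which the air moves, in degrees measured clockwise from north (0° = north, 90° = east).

The pressure-gradient force points toward the south (bearing 180°).
Geostrophic balance: in the Southern Hemisphere the Coriolis force deflects motion to the left, so the geostrophic wind blows 90° to the left of the pressure-gradient force (low pressure on the right).
Rotating 180° by 90° counterclockwise gives 090° — the wind blows toward the east.

090°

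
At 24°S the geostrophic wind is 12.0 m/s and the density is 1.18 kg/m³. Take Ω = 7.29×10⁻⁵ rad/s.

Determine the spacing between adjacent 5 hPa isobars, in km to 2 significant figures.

Coriolis parameter at 24°S:
f = 2Ω sin φ = 2 × 7.29×10⁻⁵ × sin 24° = 5.93×10⁻⁵ s⁻¹
Geostrophic balance rearranged: |∂P/∂n| = f ρ V_g
|∂P/∂n| = 5.93×10⁻⁵ × 1.18 × 12.0 = 8.40×10⁻⁴ Pa/m
Isobar spacing: Δn = ΔP/|∂P/∂n| = 500 Pa / 8.40×10⁻⁴ Pa/m = 595437 m ≈ 600 km

600 km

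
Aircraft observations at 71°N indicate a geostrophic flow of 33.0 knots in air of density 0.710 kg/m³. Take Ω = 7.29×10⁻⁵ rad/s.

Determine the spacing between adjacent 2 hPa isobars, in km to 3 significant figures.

Coriolis parameter at 71°N:
f = 2Ω sin φ = 2 × 7.29×10⁻⁵ × sin 71° = 1.38×10⁻⁴ s⁻¹
Wind speed in SI: 33.0 knots = 17.0 m/s
Geostrophic balance rearranged: |∂P/∂n| = f ρ V_g
|∂P/∂n| = 1.38×10⁻⁴ × 0.710 × 17.0 = 1.66×10⁻³ Pa/m
Isobar spacing: Δn = ΔP/|∂P/∂n| = 200 Pa / 1.66×10⁻³ Pa/m = 120363 m ≈ 120 km

120 km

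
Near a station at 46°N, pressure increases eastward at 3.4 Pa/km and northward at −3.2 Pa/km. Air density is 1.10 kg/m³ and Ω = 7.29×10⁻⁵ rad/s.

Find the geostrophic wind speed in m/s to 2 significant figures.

Coriolis parameter at 46°N:
f = 2Ω sin φ = 2 × 7.29×10⁻⁵ × sin 46° = 1.05×10⁻⁴ s⁻¹
Component geostrophic relations (x east, y north):
u_g = −(1/(fρ)) ∂P/∂y,  v_g = (1/(fρ)) ∂P/∂x
u_g = −(−3.2×10⁻³)/(1.05×10⁻⁴ × 1.10) = 27.7 m/s;  v_g = (3.4×10⁻³)/(1.05×10⁻⁴ × 1.10) = 29.5 m/s
|V_g| = √(u_g² + v_g²) = 40.5 m/s

40 m/s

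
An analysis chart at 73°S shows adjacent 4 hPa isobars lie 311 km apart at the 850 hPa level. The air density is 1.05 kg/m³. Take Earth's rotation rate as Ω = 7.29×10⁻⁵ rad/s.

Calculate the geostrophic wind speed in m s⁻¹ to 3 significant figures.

8.79 m s⁻¹

Coriolis parameter at 73°S:
f = 2Ω sin φ = 2 × 7.29×10⁻⁵ × sin 73° = 1.39×10⁻⁴ s⁻¹
Pressure gradient: |∂P/∂n| = 400 Pa / 311000 m = 1.29×10⁻³ Pa/m
Geostrophic balance (pressure-gradient force = Coriolis force):
V_g = (1/(fρ)) |∂P/∂n| = 1.29×10⁻³ / (1.39×10⁻⁴ × 1.05) = 8.79 m/s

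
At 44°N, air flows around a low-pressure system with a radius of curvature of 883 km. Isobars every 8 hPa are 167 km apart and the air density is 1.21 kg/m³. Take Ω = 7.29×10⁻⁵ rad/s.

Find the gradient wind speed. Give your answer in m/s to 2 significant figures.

29 m/s

Coriolis parameter at 44°N:
f = 2Ω sin φ = 2 × 7.29×10⁻⁵ × sin 44° = 1.01×10⁻⁴ s⁻¹
Pressure gradient: |∂P/∂n| = 800 Pa / 167000 m = 4.79×10⁻³ Pa/m
Geostrophic speed: V_g = |∂P/∂n|/(fρ) = 4.79×10⁻³/(1.01×10⁻⁴ × 1.21) = 39.1 m/s
Around a low, centrifugal force acts outward with Coriolis, so pressure-gradient force balances both:
(1/ρ)|∂P/∂n| = fV + V²/R  →  V² + fR·V − fR·V_g = 0
With fR = 1.01×10⁻⁴ × 883×10³ m = 89.4 m/s:
V = [−fR + √((fR)² + 4 fR V_g)]/2 = [−89.4 + √(89.4² + 4×89.4×39.1)]/2 = 29.4 m/s
Subgeostrophic (V < V_g = 39.1 m/s), as expected around a low.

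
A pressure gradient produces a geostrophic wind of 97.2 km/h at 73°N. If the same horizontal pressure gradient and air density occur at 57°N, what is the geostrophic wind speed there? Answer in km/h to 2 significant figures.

110 km/h

With the same pressure gradient and density, V_g ∝ 1/f ∝ 1/sin φ.
V₂ = V₁ · sin φ₁ / sin φ₂ = 97.2 × sin 73° / sin 57°
V₂ = 97.2 × 0.9563/0.8387 = 110 km/h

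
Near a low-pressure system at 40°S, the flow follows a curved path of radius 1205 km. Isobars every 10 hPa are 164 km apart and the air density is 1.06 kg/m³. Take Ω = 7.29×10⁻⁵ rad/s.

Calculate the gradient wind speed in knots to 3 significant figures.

Coriolis parameter at 40°S:
f = 2Ω sin φ = 2 × 7.29×10⁻⁵ × sin 40° = 9.37×10⁻⁵ s⁻¹
Pressure gradient: |∂P/∂n| = 1000 Pa / 164000 m = 6.10×10⁻³ Pa/m
Geostrophic speed: V_g = |∂P/∂n|/(fρ) = 6.10×10⁻³/(9.37×10⁻⁵ × 1.06) = 61.4 m/s
Around a low, centrifugal force acts outward with Coriolis, so pressure-gradient force balances both:
(1/ρ)|∂P/∂n| = fV + V²/R  →  V² + fR·V − fR·V_g = 0
With fR = 9.37×10⁻⁵ × 1205×10³ m = 113 m/s:
V = [−fR + √((fR)² + 4 fR V_g)]/2 = [−113 + √(113² + 4×113×61.4)]/2 = 44.1 m/s
Subgeostrophic (V < V_g = 61.4 m/s), as expected around a low.
Converting: 44.1 m/s × 1.944 = 85.8 knots

85.8 knots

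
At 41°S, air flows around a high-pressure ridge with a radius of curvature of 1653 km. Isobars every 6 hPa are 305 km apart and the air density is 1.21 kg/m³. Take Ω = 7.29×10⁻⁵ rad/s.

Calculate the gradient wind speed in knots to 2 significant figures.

Coriolis parameter at 41°S:
f = 2Ω sin φ = 2 × 7.29×10⁻⁵ × sin 41° = 9.57×10⁻⁵ s⁻¹
Pressure gradient: |∂P/∂n| = 600 Pa / 305000 m = 1.97×10⁻³ Pa/m
Geostrophic speed: V_g = |∂P/∂n|/(fρ) = 1.97×10⁻³/(9.57×10⁻⁵ × 1.21) = 17.0 m/s
Around a high, pressure-gradient force acts outward with centrifugal, so Coriolis balances both:
fV = (1/ρ)|∂P/∂n| + V²/R  →  V² − fR·V + fR·V_g = 0
With fR = 9.57×10⁻⁵ × 1653×10³ m = 158 m/s:
V = [fR − √((fR)² − 4 fR V_g)]/2 = [158 − √(158² − 4×158×17)]/2 = 19.4 m/s
Supergeostrophic (V > V_g = 17 m/s), as expected around a high.
Converting: 19.4 m/s × 1.944 = 38 knots

38 knots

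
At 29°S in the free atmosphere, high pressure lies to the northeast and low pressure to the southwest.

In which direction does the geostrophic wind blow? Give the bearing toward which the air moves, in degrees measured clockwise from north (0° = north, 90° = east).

135°

The pressure-gradient force points toward the southwest (bearing 225°).
Geostrophic balance: in the Southern Hemisphere the Coriolis force deflects motion to the left, so the geostrophic wind blows 90° to the left of the pressure-gradient force (low pressure on the right).
Rotating 225° by 90° counterclockwise gives 135° — the wind blows toward the southeast.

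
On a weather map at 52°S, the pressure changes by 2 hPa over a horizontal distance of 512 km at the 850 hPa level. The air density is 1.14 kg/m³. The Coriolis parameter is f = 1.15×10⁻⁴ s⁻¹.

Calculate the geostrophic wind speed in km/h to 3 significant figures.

10.7 km/h

Pressure gradient: |∂P/∂n| = 200 Pa / 512000 m = 3.91×10⁻⁴ Pa/m
Geostrophic balance (pressure-gradient force = Coriolis force):
V_g = (1/(fρ)) |∂P/∂n| = 3.91×10⁻⁴ / (1.15×10⁻⁴ × 1.14) = 2.98 m/s
Converting: 2.98 m/s × 3.6 = 10.7 km/h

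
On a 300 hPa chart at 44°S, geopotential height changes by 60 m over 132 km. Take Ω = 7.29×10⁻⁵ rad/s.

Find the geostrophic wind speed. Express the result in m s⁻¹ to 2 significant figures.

Coriolis parameter at 44°S:
f = 2Ω sin φ = 2 × 7.29×10⁻⁵ × sin 44° = 1.01×10⁻⁴ s⁻¹
Height gradient: |∂Z/∂n| = 60 m / 132000 m = 4.55×10⁻⁴
On a pressure surface, geostrophic balance gives V_g = (g/f)|∂Z/∂n|:
V_g = 9.81 × 4.55×10⁻⁴ / 1.01×10⁻⁴ = 44.0 m/s

44 m s⁻¹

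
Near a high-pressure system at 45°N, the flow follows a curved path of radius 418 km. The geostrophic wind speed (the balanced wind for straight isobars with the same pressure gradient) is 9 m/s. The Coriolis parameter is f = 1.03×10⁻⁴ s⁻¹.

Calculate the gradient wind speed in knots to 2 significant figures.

Around a high, pressure-gradient force acts outward with centrifugal, so Coriolis balances both:
fV = (1/ρ)|∂P/∂n| + V²/R  →  V² − fR·V + fR·V_g = 0
With fR = 1.03×10⁻⁴ × 418×10³ m = 43.1 m/s:
V = [fR − √((fR)² − 4 fR V_g)]/2 = [43.1 − √(43.1² − 4×43.1×9)]/2 = 12.8 m/s
Supergeostrophic (V > V_g = 9 m/s), as expected around a high.
Converting: 12.8 m/s × 1.944 = 25 knots

25 knots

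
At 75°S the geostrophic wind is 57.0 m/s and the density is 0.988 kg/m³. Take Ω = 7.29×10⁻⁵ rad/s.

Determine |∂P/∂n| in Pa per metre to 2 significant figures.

7.9×10⁻³ Pa/m

Coriolis parameter at 75°S:
f = 2Ω sin φ = 2 × 7.29×10⁻⁵ × sin 75° = 1.41×10⁻⁴ s⁻¹
Geostrophic balance rearranged: |∂P/∂n| = f ρ V_g
|∂P/∂n| = 1.41×10⁻⁴ × 0.988 × 57.0 = 7.93×10⁻³ Pa/m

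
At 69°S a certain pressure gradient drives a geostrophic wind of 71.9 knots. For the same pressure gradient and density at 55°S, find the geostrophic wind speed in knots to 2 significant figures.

With the same pressure gradient and density, V_g ∝ 1/f ∝ 1/sin φ.
V₂ = V₁ · sin φ₁ / sin φ₂ = 71.9 × sin 69° / sin 55°
V₂ = 71.9 × 0.9336/0.8192 = 82 knots

82 knots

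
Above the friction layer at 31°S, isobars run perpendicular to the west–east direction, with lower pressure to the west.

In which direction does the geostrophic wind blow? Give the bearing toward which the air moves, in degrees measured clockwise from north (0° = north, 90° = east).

The pressure-gradient force points toward the west (bearing 270°).
Geostrophic balance: in the Southern Hemisphere the Coriolis force deflects motion to the left, so the geostrophic wind blows 90° to the left of the pressure-gradient force (low pressure on the right).
Rotating 270° by 90° counterclockwise gives 180° — the wind blows toward the south.

180°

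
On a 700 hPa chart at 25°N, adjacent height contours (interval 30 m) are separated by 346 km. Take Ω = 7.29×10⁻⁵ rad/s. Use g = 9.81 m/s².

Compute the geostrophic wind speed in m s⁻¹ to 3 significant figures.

Coriolis parameter at 25°N:
f = 2Ω sin φ = 2 × 7.29×10⁻⁵ × sin 25° = 6.16×10⁻⁵ s⁻¹
Height gradient: |∂Z/∂n| = 30 m / 346000 m = 8.67×10⁻⁵
On a pressure surface, geostrophic balance gives V_g = (g/f)|∂Z/∂n|:
V_g = 9.81 × 8.67×10⁻⁵ / 6.16×10⁻⁵ = 13.8 m/s

13.8 m s⁻¹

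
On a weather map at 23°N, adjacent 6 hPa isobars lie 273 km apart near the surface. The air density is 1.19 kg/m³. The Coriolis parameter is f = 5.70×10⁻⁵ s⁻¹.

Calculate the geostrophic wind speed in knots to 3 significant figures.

63.0 knots

Pressure gradient: |∂P/∂n| = 600 Pa / 273000 m = 2.20×10⁻³ Pa/m
Geostrophic balance (pressure-gradient force = Coriolis force):
V_g = (1/(fρ)) |∂P/∂n| = 2.20×10⁻³ / (5.70×10⁻⁵ × 1.19) = 32.4 m/s
Converting: 32.4 m/s × 1.944 = 63.0 knots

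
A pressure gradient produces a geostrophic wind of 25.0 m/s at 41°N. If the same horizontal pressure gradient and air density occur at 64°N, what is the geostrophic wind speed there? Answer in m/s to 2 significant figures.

18 m/s

With the same pressure gradient and density, V_g ∝ 1/f ∝ 1/sin φ.
V₂ = V₁ · sin φ₁ / sin φ₂ = 25.0 × sin 41° / sin 64°
V₂ = 25.0 × 0.6561/0.8988 = 18 m/s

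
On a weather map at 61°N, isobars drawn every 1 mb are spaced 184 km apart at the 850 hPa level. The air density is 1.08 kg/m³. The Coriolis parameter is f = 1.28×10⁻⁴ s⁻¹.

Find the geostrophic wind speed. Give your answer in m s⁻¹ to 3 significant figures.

3.93 m s⁻¹

Pressure gradient: |∂P/∂n| = 100 Pa / 184000 m = 5.43×10⁻⁴ Pa/m
Geostrophic balance (pressure-gradient force = Coriolis force):
V_g = (1/(fρ)) |∂P/∂n| = 5.43×10⁻⁴ / (1.28×10⁻⁴ × 1.08) = 3.93 m/s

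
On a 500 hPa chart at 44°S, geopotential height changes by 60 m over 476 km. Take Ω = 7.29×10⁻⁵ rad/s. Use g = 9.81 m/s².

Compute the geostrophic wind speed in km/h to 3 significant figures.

44.0 km/h

Coriolis parameter at 44°S:
f = 2Ω sin φ = 2 × 7.29×10⁻⁵ × sin 44° = 1.01×10⁻⁴ s⁻¹
Height gradient: |∂Z/∂n| = 60 m / 476000 m = 1.26×10⁻⁴
On a pressure surface, geostrophic balance gives V_g = (g/f)|∂Z/∂n|:
V_g = 9.81 × 1.26×10⁻⁴ / 1.01×10⁻⁴ = 12.2 m/s
Converting: 12.2 m/s × 3.6 = 44.0 km/h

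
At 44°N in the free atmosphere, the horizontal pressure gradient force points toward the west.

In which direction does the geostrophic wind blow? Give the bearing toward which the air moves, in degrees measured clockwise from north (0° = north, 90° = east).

The pressure-gradient force points toward the west (bearing 270°).
Geostrophic balance: in the Northern Hemisphere the Coriolis force deflects motion to the right, so the geostrophic wind blows 90° to the right of the pressure-gradient force (low pressure on the left).
Rotating 270° by 90° clockwise gives 000° — the wind blows toward the north.

000°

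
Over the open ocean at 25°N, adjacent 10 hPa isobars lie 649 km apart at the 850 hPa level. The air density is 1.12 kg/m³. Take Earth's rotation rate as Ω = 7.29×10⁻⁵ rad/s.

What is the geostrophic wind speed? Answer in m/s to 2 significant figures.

22 m/s

Coriolis parameter at 25°N:
f = 2Ω sin φ = 2 × 7.29×10⁻⁵ × sin 25° = 6.16×10⁻⁵ s⁻¹
Pressure gradient: |∂P/∂n| = 1000 Pa / 649000 m = 1.54×10⁻³ Pa/m
Geostrophic balance (pressure-gradient force = Coriolis force):
V_g = (1/(fρ)) |∂P/∂n| = 1.54×10⁻³ / (6.16×10⁻⁵ × 1.12) = 22.3 m/s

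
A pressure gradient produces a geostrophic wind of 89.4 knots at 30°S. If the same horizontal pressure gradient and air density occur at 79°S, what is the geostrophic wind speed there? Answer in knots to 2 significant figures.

With the same pressure gradient and density, V_g ∝ 1/f ∝ 1/sin φ.
V₂ = V₁ · sin φ₁ / sin φ₂ = 89.4 × sin 30° / sin 79°
V₂ = 89.4 × 0.5000/0.9816 = 46 knots

46 knots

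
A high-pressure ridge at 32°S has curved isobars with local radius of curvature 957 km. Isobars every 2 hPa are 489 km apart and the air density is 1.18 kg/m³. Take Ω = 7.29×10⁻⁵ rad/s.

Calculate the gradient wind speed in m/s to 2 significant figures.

4.8 m/s

Coriolis parameter at 32°S:
f = 2Ω sin φ = 2 × 7.29×10⁻⁵ × sin 32° = 7.73×10⁻⁵ s⁻¹
Pressure gradient: |∂P/∂n| = 200 Pa / 489000 m = 4.09×10⁻⁴ Pa/m
Geostrophic speed: V_g = |∂P/∂n|/(fρ) = 4.09×10⁻⁴/(7.73×10⁻⁵ × 1.18) = 4.49 m/s
Around a high, pressure-gradient force acts outward with centrifugal, so Coriolis balances both:
fV = (1/ρ)|∂P/∂n| + V²/R  →  V² − fR·V + fR·V_g = 0
With fR = 7.73×10⁻⁵ × 957×10³ m = 73.9 m/s:
V = [fR − √((fR)² − 4 fR V_g)]/2 = [73.9 − √(73.9² − 4×73.9×4.49)]/2 = 4.8 m/s
Supergeostrophic (V > V_g = 4.49 m/s), as expected around a high.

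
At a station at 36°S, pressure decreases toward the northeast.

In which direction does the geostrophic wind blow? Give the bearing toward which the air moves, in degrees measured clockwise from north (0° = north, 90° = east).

The pressure-gradient force points toward the northeast (bearing 045°).
Geostrophic balance: in the Southern Hemisphere the Coriolis force deflects motion to the left, so the geostrophic wind blows 90° to the left of the pressure-gradient force (low pressure on the right).
Rotating 045° by 90° counterclockwise gives 315° — the wind blows toward the northwest.

315°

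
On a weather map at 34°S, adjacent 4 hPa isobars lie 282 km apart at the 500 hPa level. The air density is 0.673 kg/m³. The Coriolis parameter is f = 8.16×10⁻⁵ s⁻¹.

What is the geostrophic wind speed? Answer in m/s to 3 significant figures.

25.8 m/s

Pressure gradient: |∂P/∂n| = 400 Pa / 282000 m = 1.42×10⁻³ Pa/m
Geostrophic balance (pressure-gradient force = Coriolis force):
V_g = (1/(fρ)) |∂P/∂n| = 1.42×10⁻³ / (8.16×10⁻⁵ × 0.673) = 25.8 m/s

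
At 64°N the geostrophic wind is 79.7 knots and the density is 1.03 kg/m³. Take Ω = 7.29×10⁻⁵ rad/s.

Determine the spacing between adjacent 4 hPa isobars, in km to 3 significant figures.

72.3 km

Coriolis parameter at 64°N:
f = 2Ω sin φ = 2 × 7.29×10⁻⁵ × sin 64° = 1.31×10⁻⁴ s⁻¹
Wind speed in SI: 79.7 knots = 41.0 m/s
Geostrophic balance rearranged: |∂P/∂n| = f ρ V_g
|∂P/∂n| = 1.31×10⁻⁴ × 1.03 × 41.0 = 5.53×10⁻³ Pa/m
Isobar spacing: Δn = ΔP/|∂P/∂n| = 400 Pa / 5.53×10⁻³ Pa/m = 72278 m ≈ 72.3 km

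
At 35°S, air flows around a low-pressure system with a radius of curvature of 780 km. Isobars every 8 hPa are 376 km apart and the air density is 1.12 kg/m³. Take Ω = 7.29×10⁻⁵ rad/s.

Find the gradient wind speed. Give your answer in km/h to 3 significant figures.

64.2 km/h

Coriolis parameter at 35°S:
f = 2Ω sin φ = 2 × 7.29×10⁻⁵ × sin 35° = 8.36×10⁻⁵ s⁻¹
Pressure gradient: |∂P/∂n| = 800 Pa / 376000 m = 2.13×10⁻³ Pa/m
Geostrophic speed: V_g = |∂P/∂n|/(fρ) = 2.13×10⁻³/(8.36×10⁻⁵ × 1.12) = 22.7 m/s
Around a low, centrifugal force acts outward with Coriolis, so pressure-gradient force balances both:
(1/ρ)|∂P/∂n| = fV + V²/R  →  V² + fR·V − fR·V_g = 0
With fR = 8.36×10⁻⁵ × 780×10³ m = 65.2 m/s:
V = [−fR + √((fR)² + 4 fR V_g)]/2 = [−65.2 + √(65.2² + 4×65.2×22.7)]/2 = 17.8 m/s
Subgeostrophic (V < V_g = 22.7 m/s), as expected around a low.
Converting: 17.8 m/s × 3.6 = 64.2 km/h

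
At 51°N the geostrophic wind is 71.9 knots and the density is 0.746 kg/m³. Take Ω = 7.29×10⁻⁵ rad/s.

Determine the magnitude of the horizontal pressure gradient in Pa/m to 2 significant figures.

Coriolis parameter at 51°N:
f = 2Ω sin φ = 2 × 7.29×10⁻⁵ × sin 51° = 1.13×10⁻⁴ s⁻¹
Wind speed in SI: 71.9 knots = 37.0 m/s
Geostrophic balance rearranged: |∂P/∂n| = f ρ V_g
|∂P/∂n| = 1.13×10⁻⁴ × 0.746 × 37.0 = 3.13×10⁻³ Pa/m

3.1×10⁻³ Pa/m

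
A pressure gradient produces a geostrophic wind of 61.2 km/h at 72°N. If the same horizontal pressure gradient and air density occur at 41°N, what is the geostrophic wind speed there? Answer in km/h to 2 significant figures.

89 km/h

With the same pressure gradient and density, V_g ∝ 1/f ∝ 1/sin φ.
V₂ = V₁ · sin φ₁ / sin φ₂ = 61.2 × sin 72° / sin 41°
V₂ = 61.2 × 0.9511/0.6561 = 89 km/h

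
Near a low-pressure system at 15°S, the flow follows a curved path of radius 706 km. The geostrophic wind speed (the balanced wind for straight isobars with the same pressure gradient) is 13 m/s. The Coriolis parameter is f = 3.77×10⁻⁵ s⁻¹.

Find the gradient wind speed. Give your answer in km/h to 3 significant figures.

Around a low, centrifugal force acts outward with Coriolis, so pressure-gradient force balances both:
(1/ρ)|∂P/∂n| = fV + V²/R  →  V² + fR·V − fR·V_g = 0
With fR = 3.77×10⁻⁵ × 706×10³ m = 26.6 m/s:
V = [−fR + √((fR)² + 4 fR V_g)]/2 = [−26.6 + √(26.6² + 4×26.6×13)]/2 = 9.56 m/s
Subgeostrophic (V < V_g = 13 m/s), as expected around a low.
Converting: 9.56 m/s × 3.6 = 34.4 km/h

34.4 km/h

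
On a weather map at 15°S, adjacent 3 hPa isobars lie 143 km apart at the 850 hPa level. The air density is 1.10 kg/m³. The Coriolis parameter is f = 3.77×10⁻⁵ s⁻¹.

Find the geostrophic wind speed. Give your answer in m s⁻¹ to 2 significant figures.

51 m s⁻¹

Pressure gradient: |∂P/∂n| = 300 Pa / 143000 m = 2.10×10⁻³ Pa/m
Geostrophic balance (pressure-gradient force = Coriolis force):
V_g = (1/(fρ)) |∂P/∂n| = 2.10×10⁻³ / (3.77×10⁻⁵ × 1.10) = 50.6 m/s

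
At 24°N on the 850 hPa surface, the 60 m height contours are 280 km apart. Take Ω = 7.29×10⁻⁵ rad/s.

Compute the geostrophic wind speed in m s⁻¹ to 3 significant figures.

Coriolis parameter at 24°N:
f = 2Ω sin φ = 2 × 7.29×10⁻⁵ × sin 24° = 5.93×10⁻⁵ s⁻¹
Height gradient: |∂Z/∂n| = 60 m / 280000 m = 2.14×10⁻⁴
On a pressure surface, geostrophic balance gives V_g = (g/f)|∂Z/∂n|:
V_g = 9.81 × 2.14×10⁻⁴ / 5.93×10⁻⁵ = 35.4 m/s

35.4 m s⁻¹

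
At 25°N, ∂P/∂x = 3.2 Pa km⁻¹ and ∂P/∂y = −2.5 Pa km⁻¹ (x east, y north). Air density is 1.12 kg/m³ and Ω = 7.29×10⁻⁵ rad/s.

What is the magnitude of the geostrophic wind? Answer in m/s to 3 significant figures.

58.8 m/s

Coriolis parameter at 25°N:
f = 2Ω sin φ = 2 × 7.29×10⁻⁵ × sin 25° = 6.16×10⁻⁵ s⁻¹
Component geostrophic relations (x east, y north):
u_g = −(1/(fρ)) ∂P/∂y,  v_g = (1/(fρ)) ∂P/∂x
u_g = −(−2.5×10⁻³)/(6.16×10⁻⁵ × 1.12) = 36.2 m/s;  v_g = (3.2×10⁻³)/(6.16×10⁻⁵ × 1.12) = 46.4 m/s
|V_g| = √(u_g² + v_g²) = 58.8 m/s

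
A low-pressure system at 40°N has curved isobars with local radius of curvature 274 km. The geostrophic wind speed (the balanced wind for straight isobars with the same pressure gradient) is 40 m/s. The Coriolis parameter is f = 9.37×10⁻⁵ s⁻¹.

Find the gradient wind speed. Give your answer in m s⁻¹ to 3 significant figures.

21.7 m s⁻¹

Around a low, centrifugal force acts outward with Coriolis, so pressure-gradient force balances both:
(1/ρ)|∂P/∂n| = fV + V²/R  →  V² + fR·V − fR·V_g = 0
With fR = 9.37×10⁻⁵ × 274×10³ m = 25.7 m/s:
V = [−fR + √((fR)² + 4 fR V_g)]/2 = [−25.7 + √(25.7² + 4×25.7×40)]/2 = 21.7 m/s
Subgeostrophic (V < V_g = 40 m/s), as expected around a low.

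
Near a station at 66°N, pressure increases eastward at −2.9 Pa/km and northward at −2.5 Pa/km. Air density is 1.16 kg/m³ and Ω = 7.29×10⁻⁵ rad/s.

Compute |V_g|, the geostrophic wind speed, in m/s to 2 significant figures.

25 m/s

Coriolis parameter at 66°N:
f = 2Ω sin φ = 2 × 7.29×10⁻⁵ × sin 66° = 1.33×10⁻⁴ s⁻¹
Component geostrophic relations (x east, y north):
u_g = −(1/(fρ)) ∂P/∂y,  v_g = (1/(fρ)) ∂P/∂x
u_g = −(−2.5×10⁻³)/(1.33×10⁻⁴ × 1.16) = 16.2 m/s;  v_g = (−2.9×10⁻³)/(1.33×10⁻⁴ × 1.16) = −18.8 m/s
|V_g| = √(u_g² + v_g²) = 24.8 m/s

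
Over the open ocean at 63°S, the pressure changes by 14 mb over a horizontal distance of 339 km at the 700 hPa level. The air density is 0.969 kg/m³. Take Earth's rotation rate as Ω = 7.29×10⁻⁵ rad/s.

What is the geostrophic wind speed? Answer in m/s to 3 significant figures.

32.8 m/s

Coriolis parameter at 63°S:
f = 2Ω sin φ = 2 × 7.29×10⁻⁵ × sin 63° = 1.30×10⁻⁴ s⁻¹
Pressure gradient: |∂P/∂n| = 1400 Pa / 339000 m = 4.13×10⁻³ Pa/m
Geostrophic balance (pressure-gradient force = Coriolis force):
V_g = (1/(fρ)) |∂P/∂n| = 4.13×10⁻³ / (1.30×10⁻⁴ × 0.969) = 32.8 m/s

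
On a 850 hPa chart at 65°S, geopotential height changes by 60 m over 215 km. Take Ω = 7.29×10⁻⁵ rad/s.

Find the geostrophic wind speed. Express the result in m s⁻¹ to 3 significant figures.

Coriolis parameter at 65°S:
f = 2Ω sin φ = 2 × 7.29×10⁻⁵ × sin 65° = 1.32×10⁻⁴ s⁻¹
Height gradient: |∂Z/∂n| = 60 m / 215000 m = 2.79×10⁻⁴
On a pressure surface, geostrophic balance gives V_g = (g/f)|∂Z/∂n|:
V_g = 9.81 × 2.79×10⁻⁴ / 1.32×10⁻⁴ = 20.7 m/s

20.7 m s⁻¹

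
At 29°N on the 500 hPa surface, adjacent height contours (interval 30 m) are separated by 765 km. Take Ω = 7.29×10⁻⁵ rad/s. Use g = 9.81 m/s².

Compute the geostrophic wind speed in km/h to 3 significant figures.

Coriolis parameter at 29°N:
f = 2Ω sin φ = 2 × 7.29×10⁻⁵ × sin 29° = 7.07×10⁻⁵ s⁻¹
Height gradient: |∂Z/∂n| = 30 m / 765000 m = 3.92×10⁻⁵
On a pressure surface, geostrophic balance gives V_g = (g/f)|∂Z/∂n|:
V_g = 9.81 × 3.92×10⁻⁵ / 7.07×10⁻⁵ = 5.44 m/s
Converting: 5.44 m/s × 3.6 = 19.6 km/h

19.6 km/h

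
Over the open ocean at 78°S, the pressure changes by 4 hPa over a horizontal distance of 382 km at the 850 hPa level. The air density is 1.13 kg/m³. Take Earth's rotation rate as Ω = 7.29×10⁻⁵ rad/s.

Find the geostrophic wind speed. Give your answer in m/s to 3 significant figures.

6.50 m/s

Coriolis parameter at 78°S:
f = 2Ω sin φ = 2 × 7.29×10⁻⁵ × sin 78° = 1.43×10⁻⁴ s⁻¹
Pressure gradient: |∂P/∂n| = 400 Pa / 382000 m = 1.05×10⁻³ Pa/m
Geostrophic balance (pressure-gradient force = Coriolis force):
V_g = (1/(fρ)) |∂P/∂n| = 1.05×10⁻³ / (1.43×10⁻⁴ × 1.13) = 6.50 m/s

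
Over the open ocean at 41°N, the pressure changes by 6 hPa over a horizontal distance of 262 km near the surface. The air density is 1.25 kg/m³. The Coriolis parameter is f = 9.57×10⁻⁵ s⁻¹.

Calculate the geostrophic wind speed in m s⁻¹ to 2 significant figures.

Pressure gradient: |∂P/∂n| = 600 Pa / 262000 m = 2.29×10⁻³ Pa/m
Geostrophic balance (pressure-gradient force = Coriolis force):
V_g = (1/(fρ)) |∂P/∂n| = 2.29×10⁻³ / (9.57×10⁻⁵ × 1.25) = 19.1 m/s

19 m s⁻¹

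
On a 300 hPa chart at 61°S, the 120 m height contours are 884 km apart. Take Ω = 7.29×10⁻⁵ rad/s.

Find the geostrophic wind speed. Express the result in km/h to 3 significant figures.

37.6 km/h

Coriolis parameter at 61°S:
f = 2Ω sin φ = 2 × 7.29×10⁻⁵ × sin 61° = 1.28×10⁻⁴ s⁻¹
Height gradient: |∂Z/∂n| = 120 m / 884000 m = 1.36×10⁻⁴
On a pressure surface, geostrophic balance gives V_g = (g/f)|∂Z/∂n|:
V_g = 9.81 × 1.36×10⁻⁴ / 1.28×10⁻⁴ = 10.4 m/s
Converting: 10.4 m/s × 3.6 = 37.6 km/h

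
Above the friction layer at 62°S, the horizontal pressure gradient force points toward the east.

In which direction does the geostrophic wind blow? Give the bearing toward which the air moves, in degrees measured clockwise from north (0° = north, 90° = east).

000°

The pressure-gradient force points toward the east (bearing 090°).
Geostrophic balance: in the Southern Hemisphere the Coriolis force deflects motion to the left, so the geostrophic wind blows 90° to the left of the pressure-gradient force (low pressure on the right).
Rotating 090° by 90° counterclockwise gives 000° — the wind blows toward the north.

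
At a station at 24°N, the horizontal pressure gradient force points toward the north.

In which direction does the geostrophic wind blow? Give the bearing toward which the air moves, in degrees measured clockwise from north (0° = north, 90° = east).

The pressure-gradient force points toward the north (bearing 000°).
Geostrophic balance: in the Northern Hemisphere the Coriolis force deflects motion to the right, so the geostrophic wind blows 90° to the right of the pressure-gradient force (low pressure on the left).
Rotating 000° by 90° clockwise gives 090° — the wind blows toward the east.

090°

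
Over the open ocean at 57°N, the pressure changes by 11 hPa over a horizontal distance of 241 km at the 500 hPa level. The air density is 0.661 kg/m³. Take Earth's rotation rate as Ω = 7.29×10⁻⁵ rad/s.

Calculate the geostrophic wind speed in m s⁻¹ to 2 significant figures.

Coriolis parameter at 57°N:
f = 2Ω sin φ = 2 × 7.29×10⁻⁵ × sin 57° = 1.22×10⁻⁴ s⁻¹
Pressure gradient: |∂P/∂n| = 1100 Pa / 241000 m = 4.56×10⁻³ Pa/m
Geostrophic balance (pressure-gradient force = Coriolis force):
V_g = (1/(fρ)) |∂P/∂n| = 4.56×10⁻³ / (1.22×10⁻⁴ × 0.661) = 56.5 m/s

56 m s⁻¹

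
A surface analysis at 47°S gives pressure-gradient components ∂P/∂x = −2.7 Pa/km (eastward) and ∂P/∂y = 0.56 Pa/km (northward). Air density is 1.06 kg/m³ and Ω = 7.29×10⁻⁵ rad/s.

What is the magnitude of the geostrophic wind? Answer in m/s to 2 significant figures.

24 m/s

Coriolis parameter at 47°S:
f = 2Ω sin φ = 2 × 7.29×10⁻⁵ × sin 47° = 1.07×10⁻⁴ s⁻¹
In the Southern Hemisphere f is negative: f = −1.07×10⁻⁴ s⁻¹.
Component geostrophic relations (x east, y north):
u_g = −(1/(fρ)) ∂P/∂y,  v_g = (1/(fρ)) ∂P/∂x
u_g = −(0.56×10⁻³)/(−1.07×10⁻⁴ × 1.06) = 4.95 m/s;  v_g = (−2.7×10⁻³)/(−1.07×10⁻⁴ × 1.06) = 23.9 m/s
|V_g| = √(u_g² + v_g²) = 24.4 m/s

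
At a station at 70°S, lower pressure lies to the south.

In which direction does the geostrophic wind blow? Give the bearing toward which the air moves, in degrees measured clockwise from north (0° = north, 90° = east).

090°

The pressure-gradient force points toward the south (bearing 180°).
Geostrophic balance: in the Southern Hemisphere the Coriolis force deflects motion to the left, so the geostrophic wind blows 90° to the left of the pressure-gradient force (low pressure on the right).
Rotating 180° by 90° counterclockwise gives 090° — the wind blows toward the east.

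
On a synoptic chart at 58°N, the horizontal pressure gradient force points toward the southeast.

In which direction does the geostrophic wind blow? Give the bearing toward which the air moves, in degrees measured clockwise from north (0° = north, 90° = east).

The pressure-gradient force points toward the southeast (bearing 135°).
Geostrophic balance: in the Northern Hemisphere the Coriolis force deflects motion to the right, so the geostrophic wind blows 90° to the right of the pressure-gradient force (low pressure on the left).
Rotating 135° by 90° clockwise gives 225° — the wind blows toward the southwest.

225°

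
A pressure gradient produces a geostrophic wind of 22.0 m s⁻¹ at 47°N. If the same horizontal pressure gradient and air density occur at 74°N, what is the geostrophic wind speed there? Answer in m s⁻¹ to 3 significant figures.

16.7 m s⁻¹

With the same pressure gradient and density, V_g ∝ 1/f ∝ 1/sin φ.
V₂ = V₁ · sin φ₁ / sin φ₂ = 22.0 × sin 47° / sin 74°
V₂ = 22.0 × 0.7314/0.9613 = 16.7 m s⁻¹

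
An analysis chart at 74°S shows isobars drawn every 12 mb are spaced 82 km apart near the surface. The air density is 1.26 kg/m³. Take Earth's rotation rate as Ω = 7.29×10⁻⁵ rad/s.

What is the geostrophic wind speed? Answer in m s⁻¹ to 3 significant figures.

82.9 m s⁻¹

Coriolis parameter at 74°S:
f = 2Ω sin φ = 2 × 7.29×10⁻⁵ × sin 74° = 1.40×10⁻⁴ s⁻¹
Pressure gradient: |∂P/∂n| = 1200 Pa / 82000 m = 1.46×10⁻² Pa/m
Geostrophic balance (pressure-gradient force = Coriolis force):
V_g = (1/(fρ)) |∂P/∂n| = 1.46×10⁻² / (1.40×10⁻⁴ × 1.26) = 82.9 m/s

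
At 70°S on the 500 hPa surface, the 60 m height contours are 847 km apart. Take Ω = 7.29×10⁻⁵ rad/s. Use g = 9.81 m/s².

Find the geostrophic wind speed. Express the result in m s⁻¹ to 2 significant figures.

5.1 m s⁻¹

Coriolis parameter at 70°S:
f = 2Ω sin φ = 2 × 7.29×10⁻⁵ × sin 70° = 1.37×10⁻⁴ s⁻¹
Height gradient: |∂Z/∂n| = 60 m / 847000 m = 7.08×10⁻⁵
On a pressure surface, geostrophic balance gives V_g = (g/f)|∂Z/∂n|:
V_g = 9.81 × 7.08×10⁻⁵ / 1.37×10⁻⁴ = 5.07 m/s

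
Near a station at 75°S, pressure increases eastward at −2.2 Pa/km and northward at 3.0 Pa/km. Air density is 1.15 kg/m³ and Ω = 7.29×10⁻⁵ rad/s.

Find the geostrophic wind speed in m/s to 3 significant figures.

Coriolis parameter at 75°S:
f = 2Ω sin φ = 2 × 7.29×10⁻⁵ × sin 75° = 1.41×10⁻⁴ s⁻¹
In the Southern Hemisphere f is negative: f = −1.41×10⁻⁴ s⁻¹.
Component geostrophic relations (x east, y north):
u_g = −(1/(fρ)) ∂P/∂y,  v_g = (1/(fρ)) ∂P/∂x
u_g = −(3.0×10⁻³)/(−1.41×10⁻⁴ × 1.15) = 18.5 m/s;  v_g = (−2.2×10⁻³)/(−1.41×10⁻⁴ × 1.15) = 13.6 m/s
|V_g| = √(u_g² + v_g²) = 23.0 m/s

23.0 m/s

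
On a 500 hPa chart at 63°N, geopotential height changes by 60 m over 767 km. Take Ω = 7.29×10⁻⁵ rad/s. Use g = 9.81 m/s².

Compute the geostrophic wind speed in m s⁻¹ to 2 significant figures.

Coriolis parameter at 63°N:
f = 2Ω sin φ = 2 × 7.29×10⁻⁵ × sin 63° = 1.30×10⁻⁴ s⁻¹
Height gradient: |∂Z/∂n| = 60 m / 767000 m = 7.82×10⁻⁵
On a pressure surface, geostrophic balance gives V_g = (g/f)|∂Z/∂n|:
V_g = 9.81 × 7.82×10⁻⁵ / 1.30×10⁻⁴ = 5.91 m/s

5.9 m s⁻¹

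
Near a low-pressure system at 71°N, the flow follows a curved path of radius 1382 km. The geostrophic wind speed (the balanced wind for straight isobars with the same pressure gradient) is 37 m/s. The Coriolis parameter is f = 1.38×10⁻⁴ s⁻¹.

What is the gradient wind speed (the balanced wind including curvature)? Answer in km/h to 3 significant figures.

Around a low, centrifugal force acts outward with Coriolis, so pressure-gradient force balances both:
(1/ρ)|∂P/∂n| = fV + V²/R  →  V² + fR·V − fR·V_g = 0
With fR = 1.38×10⁻⁴ × 1382×10³ m = 191 m/s:
V = [−fR + √((fR)² + 4 fR V_g)]/2 = [−191 + √(191² + 4×191×37)]/2 = 31.7 m/s
Subgeostrophic (V < V_g = 37 m/s), as expected around a low.
Converting: 31.7 m/s × 3.6 = 114 km/h

114 km/h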